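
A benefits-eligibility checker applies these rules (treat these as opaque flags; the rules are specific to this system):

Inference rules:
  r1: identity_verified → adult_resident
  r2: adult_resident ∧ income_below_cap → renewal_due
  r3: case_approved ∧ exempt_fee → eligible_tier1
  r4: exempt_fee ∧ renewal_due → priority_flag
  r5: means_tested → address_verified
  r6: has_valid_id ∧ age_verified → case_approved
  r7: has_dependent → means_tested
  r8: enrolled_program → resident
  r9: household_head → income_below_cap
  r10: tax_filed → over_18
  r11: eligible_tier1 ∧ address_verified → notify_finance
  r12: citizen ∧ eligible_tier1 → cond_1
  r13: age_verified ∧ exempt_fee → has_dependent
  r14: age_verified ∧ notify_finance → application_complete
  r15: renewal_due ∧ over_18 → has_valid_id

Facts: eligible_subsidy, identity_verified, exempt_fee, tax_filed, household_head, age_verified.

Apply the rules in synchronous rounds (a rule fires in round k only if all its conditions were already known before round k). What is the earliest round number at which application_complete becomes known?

7

Round 1: r1 [identity_verified → adult_resident]; r9 [household_head → income_below_cap]; r10 [tax_filed → over_18]; r13 [age_verified ∧ exempt_fee → has_dependent]. New: adult_resident, income_below_cap, over_18, has_dependent.
Round 2: r2 [adult_resident ∧ income_below_cap → renewal_due]; r7 [has_dependent → means_tested]. New: renewal_due, means_tested.
Round 3: r4 [exempt_fee ∧ renewal_due → priority_flag]; r5 [means_tested → address_verified]; r15 [renewal_due ∧ over_18 → has_valid_id]. New: priority_flag, address_verified, has_valid_id.
Round 4: r6 [has_valid_id ∧ age_verified → case_approved]. New: case_approved.
Round 5: r3 [case_approved ∧ exempt_fee → eligible_tier1]. New: eligible_tier1.
Round 6: r11 [eligible_tier1 ∧ address_verified → notify_finance]. New: notify_finance.
Round 7: r14 [age_verified ∧ notify_finance → application_complete]. New: application_complete.
application_complete first appears in round 7.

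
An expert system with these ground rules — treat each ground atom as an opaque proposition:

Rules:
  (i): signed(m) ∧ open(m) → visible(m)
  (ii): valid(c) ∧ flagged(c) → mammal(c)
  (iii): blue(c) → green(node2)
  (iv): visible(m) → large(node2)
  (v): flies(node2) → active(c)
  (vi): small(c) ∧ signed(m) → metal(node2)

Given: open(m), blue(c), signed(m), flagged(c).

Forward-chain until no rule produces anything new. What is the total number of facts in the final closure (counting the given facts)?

Round 1: (i) [signed(m) ∧ open(m) → visible(m)]; (iii) [blue(c) → green(node2)]. New: visible(m), green(node2).
Round 2: (iv) [visible(m) → large(node2)]. New: large(node2).
Closure: {blue(c), flagged(c), green(node2), large(node2), open(m), signed(m), visible(m)} — 7 facts.

7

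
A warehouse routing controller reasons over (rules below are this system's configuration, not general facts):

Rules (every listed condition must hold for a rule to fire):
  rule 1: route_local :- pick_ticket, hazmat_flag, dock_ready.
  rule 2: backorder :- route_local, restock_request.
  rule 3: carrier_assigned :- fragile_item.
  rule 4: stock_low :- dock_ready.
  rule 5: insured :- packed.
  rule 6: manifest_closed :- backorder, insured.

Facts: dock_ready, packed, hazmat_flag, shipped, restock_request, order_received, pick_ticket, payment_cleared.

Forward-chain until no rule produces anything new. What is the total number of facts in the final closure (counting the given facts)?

[1] rule 1 [route_local :- pick_ticket, hazmat_flag, dock_ready.]; rule 4 [stock_low :- dock_ready.]; rule 5 [insured :- packed.]. ⇒ new: route_local, stock_low, insured.
[2] rule 2 [backorder :- route_local, restock_request.]. ⇒ new: backorder.
[3] rule 6 [manifest_closed :- backorder, insured.]. ⇒ new: manifest_closed.
Closure: {backorder, dock_ready, hazmat_flag, insured, manifest_closed, order_received, packed, payment_cleared, pick_ticket, restock_request, route_local, shipped, stock_low} — 13 facts.

13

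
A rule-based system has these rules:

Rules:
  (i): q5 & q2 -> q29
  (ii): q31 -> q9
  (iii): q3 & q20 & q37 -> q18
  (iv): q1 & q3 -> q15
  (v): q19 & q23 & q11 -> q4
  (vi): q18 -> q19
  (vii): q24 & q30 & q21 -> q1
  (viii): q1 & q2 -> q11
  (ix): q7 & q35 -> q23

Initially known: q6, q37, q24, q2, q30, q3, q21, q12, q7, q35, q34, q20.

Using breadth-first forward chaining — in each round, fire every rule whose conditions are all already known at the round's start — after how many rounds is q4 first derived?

3

Round 1 fires (iii), (vii), (ix), giving q18, q1, q23.
Round 2 fires (iv), (vi), (viii), giving q15, q19, q11.
Round 3 fires (v), giving q4.
q4 first appears in round 3.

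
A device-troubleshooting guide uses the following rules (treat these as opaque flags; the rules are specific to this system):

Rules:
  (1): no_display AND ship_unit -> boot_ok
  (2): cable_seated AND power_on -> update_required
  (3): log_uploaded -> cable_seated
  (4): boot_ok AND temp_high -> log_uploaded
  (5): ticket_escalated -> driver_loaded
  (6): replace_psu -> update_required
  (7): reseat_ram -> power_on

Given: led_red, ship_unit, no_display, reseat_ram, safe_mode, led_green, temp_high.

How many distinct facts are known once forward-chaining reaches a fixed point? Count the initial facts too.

12

Round 1: (1) [no_display AND ship_unit -> boot_ok]; (7) [reseat_ram -> power_on]. New: boot_ok, power_on.
Round 2: (4) [boot_ok AND temp_high -> log_uploaded]. New: log_uploaded.
Round 3: (3) [log_uploaded -> cable_seated]. New: cable_seated.
Round 4: (2) [cable_seated AND power_on -> update_required]. New: update_required.
Closure: {boot_ok, cable_seated, led_green, led_red, log_uploaded, no_display, power_on, reseat_ram, safe_mode, ship_unit, temp_high, update_required} — 12 facts.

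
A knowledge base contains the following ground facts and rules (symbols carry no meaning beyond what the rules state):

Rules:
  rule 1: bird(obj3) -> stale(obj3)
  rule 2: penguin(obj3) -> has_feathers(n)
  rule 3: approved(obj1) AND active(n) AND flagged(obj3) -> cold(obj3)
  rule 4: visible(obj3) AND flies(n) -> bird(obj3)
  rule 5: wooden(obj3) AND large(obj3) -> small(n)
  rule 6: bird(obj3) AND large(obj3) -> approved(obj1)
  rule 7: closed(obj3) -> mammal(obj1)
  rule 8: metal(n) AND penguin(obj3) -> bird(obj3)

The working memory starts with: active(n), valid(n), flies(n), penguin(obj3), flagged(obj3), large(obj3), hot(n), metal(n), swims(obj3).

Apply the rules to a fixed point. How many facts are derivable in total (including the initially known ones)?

14

Round 1: rule 2 [penguin(obj3) -> has_feathers(n)]; rule 8 [metal(n) AND penguin(obj3) -> bird(obj3)]. Adds has_feathers(n), bird(obj3).
Round 2: rule 1 [bird(obj3) -> stale(obj3)]; rule 6 [bird(obj3) AND large(obj3) -> approved(obj1)]. Adds stale(obj3), approved(obj1).
Round 3: rule 3 [approved(obj1) AND active(n) AND flagged(obj3) -> cold(obj3)]. Adds cold(obj3).
Closure: {active(n), approved(obj1), bird(obj3), cold(obj3), flagged(obj3), flies(n), has_feathers(n), hot(n), large(obj3), metal(n), penguin(obj3), stale(obj3), swims(obj3), valid(n)} — 14 facts.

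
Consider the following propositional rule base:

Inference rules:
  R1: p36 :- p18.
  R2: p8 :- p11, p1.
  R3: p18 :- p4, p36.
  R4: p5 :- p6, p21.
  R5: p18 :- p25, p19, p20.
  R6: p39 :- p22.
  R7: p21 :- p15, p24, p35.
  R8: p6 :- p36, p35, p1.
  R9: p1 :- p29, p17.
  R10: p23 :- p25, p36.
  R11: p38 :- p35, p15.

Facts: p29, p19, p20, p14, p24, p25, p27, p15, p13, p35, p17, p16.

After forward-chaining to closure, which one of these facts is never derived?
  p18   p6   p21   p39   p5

[1] R5 [p18 :- p25, p19, p20.]; R7 [p21 :- p15, p24, p35.]; R9 [p1 :- p29, p17.]; R11 [p38 :- p35, p15.]. ⇒ new: p18, p21, p1, p38.
[2] R1 [p36 :- p18.]. ⇒ new: p36.
[3] R8 [p6 :- p36, p35, p1.]; R10 [p23 :- p25, p36.]. ⇒ new: p6, p23.
[4] R4 [p5 :- p6, p21.]. ⇒ new: p5.
Derived: p5 (round 4), p21 (round 1), p6 (round 3), p18 (round 1). p39 never appears in any round.

p39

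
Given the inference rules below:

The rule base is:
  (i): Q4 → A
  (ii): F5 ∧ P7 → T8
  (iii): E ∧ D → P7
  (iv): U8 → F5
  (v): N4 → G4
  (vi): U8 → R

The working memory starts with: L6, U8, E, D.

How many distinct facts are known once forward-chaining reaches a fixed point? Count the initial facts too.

8

Round 1 fires (iii), (iv), (vi), giving P7, F5, R.
Round 2 fires (ii), giving T8.
Closure: {D, E, F5, L6, P7, R, T8, U8} — 8 facts.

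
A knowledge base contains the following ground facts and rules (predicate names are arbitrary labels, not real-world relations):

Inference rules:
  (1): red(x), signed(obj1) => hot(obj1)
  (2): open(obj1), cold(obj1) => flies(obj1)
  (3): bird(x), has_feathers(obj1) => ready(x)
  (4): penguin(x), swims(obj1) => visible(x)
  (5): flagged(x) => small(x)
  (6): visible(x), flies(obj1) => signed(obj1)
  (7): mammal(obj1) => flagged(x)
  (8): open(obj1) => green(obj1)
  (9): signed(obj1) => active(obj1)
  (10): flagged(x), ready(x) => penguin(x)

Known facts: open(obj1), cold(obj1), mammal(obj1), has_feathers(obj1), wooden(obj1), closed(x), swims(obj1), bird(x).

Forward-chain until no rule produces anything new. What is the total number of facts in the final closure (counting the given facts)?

17

Round 1: (2) [open(obj1), cold(obj1) => flies(obj1)]; (3) [bird(x), has_feathers(obj1) => ready(x)]; (7) [mammal(obj1) => flagged(x)]; (8) [open(obj1) => green(obj1)]. Adds flies(obj1), ready(x), flagged(x), green(obj1).
Round 2: (5) [flagged(x) => small(x)]; (10) [flagged(x), ready(x) => penguin(x)]. Adds small(x), penguin(x).
Round 3: (4) [penguin(x), swims(obj1) => visible(x)]. Adds visible(x).
Round 4: (6) [visible(x), flies(obj1) => signed(obj1)]. Adds signed(obj1).
Round 5: (9) [signed(obj1) => active(obj1)]. Adds active(obj1).
Closure: {active(obj1), bird(x), closed(x), cold(obj1), flagged(x), flies(obj1), green(obj1), has_feathers(obj1), mammal(obj1), open(obj1), penguin(x), ready(x), signed(obj1), small(x), swims(obj1), visible(x), wooden(obj1)} — 17 facts.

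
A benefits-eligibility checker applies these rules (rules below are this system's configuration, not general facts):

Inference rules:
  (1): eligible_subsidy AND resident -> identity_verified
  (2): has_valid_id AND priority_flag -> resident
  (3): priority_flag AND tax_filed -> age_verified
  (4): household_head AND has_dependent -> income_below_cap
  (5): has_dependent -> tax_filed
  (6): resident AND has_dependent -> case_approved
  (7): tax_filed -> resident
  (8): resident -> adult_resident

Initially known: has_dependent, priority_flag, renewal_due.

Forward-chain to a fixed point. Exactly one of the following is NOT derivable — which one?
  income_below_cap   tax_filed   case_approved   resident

income_below_cap

Round 1 — (5), derive tax_filed.
Round 2 — (3), (7), derive age_verified, resident.
Round 3 — (6), (8), derive case_approved, adult_resident.
Derived: resident (round 2), tax_filed (round 1), case_approved (round 3). income_below_cap never appears in any round.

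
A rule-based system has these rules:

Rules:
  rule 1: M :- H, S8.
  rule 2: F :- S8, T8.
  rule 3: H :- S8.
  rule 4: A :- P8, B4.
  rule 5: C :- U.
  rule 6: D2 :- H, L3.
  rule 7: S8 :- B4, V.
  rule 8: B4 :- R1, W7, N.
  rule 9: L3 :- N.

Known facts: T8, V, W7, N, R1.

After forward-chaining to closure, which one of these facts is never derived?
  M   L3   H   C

[1] rule 8 [B4 :- R1, W7, N.]; rule 9 [L3 :- N.]. ⇒ new: B4, L3.
[2] rule 7 [S8 :- B4, V.]. ⇒ new: S8.
[3] rule 2 [F :- S8, T8.]; rule 3 [H :- S8.]. ⇒ new: F, H.
[4] rule 1 [M :- H, S8.]; rule 6 [D2 :- H, L3.]. ⇒ new: M, D2.
Derived: H (round 3), L3 (round 1), M (round 4). C never appears in any round.

C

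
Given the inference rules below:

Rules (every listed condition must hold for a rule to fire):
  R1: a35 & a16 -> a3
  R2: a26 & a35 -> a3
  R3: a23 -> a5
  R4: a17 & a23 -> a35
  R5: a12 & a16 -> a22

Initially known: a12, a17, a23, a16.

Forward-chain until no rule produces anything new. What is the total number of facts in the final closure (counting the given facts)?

8

Round 1 fires R3, R4, R5, giving a5, a35, a22.
Round 2 fires R1, giving a3.
Closure: {a12, a16, a17, a22, a23, a3, a35, a5} — 8 facts.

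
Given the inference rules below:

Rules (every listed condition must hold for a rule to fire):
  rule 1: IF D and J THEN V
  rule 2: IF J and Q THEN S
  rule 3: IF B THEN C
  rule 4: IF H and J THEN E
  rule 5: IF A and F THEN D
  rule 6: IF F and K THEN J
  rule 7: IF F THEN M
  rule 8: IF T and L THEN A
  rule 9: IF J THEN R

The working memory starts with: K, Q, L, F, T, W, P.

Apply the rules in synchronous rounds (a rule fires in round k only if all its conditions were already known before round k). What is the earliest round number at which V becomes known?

Round 1 — rule 6, rule 7, rule 8, derive J, M, A.
Round 2 — rule 2, rule 5, rule 9, derive S, D, R.
Round 3 — rule 1, derive V.
V first appears in round 3.

3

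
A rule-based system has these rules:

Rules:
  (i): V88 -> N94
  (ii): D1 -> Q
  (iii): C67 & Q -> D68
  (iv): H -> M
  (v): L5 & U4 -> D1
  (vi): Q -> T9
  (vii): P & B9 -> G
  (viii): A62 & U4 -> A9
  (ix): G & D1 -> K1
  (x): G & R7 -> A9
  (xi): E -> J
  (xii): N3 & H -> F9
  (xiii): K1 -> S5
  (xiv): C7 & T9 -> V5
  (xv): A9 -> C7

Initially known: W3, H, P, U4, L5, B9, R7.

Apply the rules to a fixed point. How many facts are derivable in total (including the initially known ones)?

Round 1: (iv) [H -> M]; (v) [L5 & U4 -> D1]; (vii) [P & B9 -> G]. Adds M, D1, G.
Round 2: (ii) [D1 -> Q]; (ix) [G & D1 -> K1]; (x) [G & R7 -> A9]. Adds Q, K1, A9.
Round 3: (vi) [Q -> T9]; (xiii) [K1 -> S5]; (xv) [A9 -> C7]. Adds T9, S5, C7.
Round 4: (xiv) [C7 & T9 -> V5]. Adds V5.
Closure: {A9, B9, C7, D1, G, H, K1, L5, M, P, Q, R7, S5, T9, U4, V5, W3} — 17 facts.

17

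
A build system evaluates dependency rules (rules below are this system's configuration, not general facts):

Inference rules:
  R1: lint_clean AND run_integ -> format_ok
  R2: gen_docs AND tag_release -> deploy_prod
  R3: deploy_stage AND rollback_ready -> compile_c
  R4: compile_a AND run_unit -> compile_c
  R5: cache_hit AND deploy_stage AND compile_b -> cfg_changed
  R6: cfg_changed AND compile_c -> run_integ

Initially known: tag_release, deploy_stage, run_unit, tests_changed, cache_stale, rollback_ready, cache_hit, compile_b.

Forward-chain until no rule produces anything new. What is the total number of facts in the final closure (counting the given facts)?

11

Round 1: R3 [deploy_stage AND rollback_ready -> compile_c]; R5 [cache_hit AND deploy_stage AND compile_b -> cfg_changed]. Adds compile_c, cfg_changed.
Round 2: R6 [cfg_changed AND compile_c -> run_integ]. Adds run_integ.
Closure: {cache_hit, cache_stale, cfg_changed, compile_b, compile_c, deploy_stage, rollback_ready, run_integ, run_unit, tag_release, tests_changed} — 11 facts.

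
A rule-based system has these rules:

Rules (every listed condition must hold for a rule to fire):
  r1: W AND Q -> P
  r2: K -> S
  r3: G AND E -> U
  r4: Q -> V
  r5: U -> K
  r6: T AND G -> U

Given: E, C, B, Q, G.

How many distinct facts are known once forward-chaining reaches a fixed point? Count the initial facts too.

9

Round 1: r3 [G AND E -> U]; r4 [Q -> V]. Adds U, V.
Round 2: r5 [U -> K]. Adds K.
Round 3: r2 [K -> S]. Adds S.
Closure: {B, C, E, G, K, Q, S, U, V} — 9 facts.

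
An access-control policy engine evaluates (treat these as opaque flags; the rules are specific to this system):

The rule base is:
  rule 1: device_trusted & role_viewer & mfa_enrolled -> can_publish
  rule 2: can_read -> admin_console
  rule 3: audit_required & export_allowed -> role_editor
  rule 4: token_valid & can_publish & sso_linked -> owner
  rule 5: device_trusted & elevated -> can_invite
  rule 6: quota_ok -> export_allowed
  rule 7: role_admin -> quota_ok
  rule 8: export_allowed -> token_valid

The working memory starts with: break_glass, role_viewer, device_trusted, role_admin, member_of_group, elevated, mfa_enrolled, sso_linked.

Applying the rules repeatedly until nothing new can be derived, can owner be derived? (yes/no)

yes

[1] rule 1 [device_trusted & role_viewer & mfa_enrolled -> can_publish]; rule 5 [device_trusted & elevated -> can_invite]; rule 7 [role_admin -> quota_ok]. ⇒ new: can_publish, can_invite, quota_ok.
[2] rule 6 [quota_ok -> export_allowed]. ⇒ new: export_allowed.
[3] rule 8 [export_allowed -> token_valid]. ⇒ new: token_valid.
[4] rule 4 [token_valid & can_publish & sso_linked -> owner]. ⇒ new: owner.
owner appears in round 4, so it is derivable.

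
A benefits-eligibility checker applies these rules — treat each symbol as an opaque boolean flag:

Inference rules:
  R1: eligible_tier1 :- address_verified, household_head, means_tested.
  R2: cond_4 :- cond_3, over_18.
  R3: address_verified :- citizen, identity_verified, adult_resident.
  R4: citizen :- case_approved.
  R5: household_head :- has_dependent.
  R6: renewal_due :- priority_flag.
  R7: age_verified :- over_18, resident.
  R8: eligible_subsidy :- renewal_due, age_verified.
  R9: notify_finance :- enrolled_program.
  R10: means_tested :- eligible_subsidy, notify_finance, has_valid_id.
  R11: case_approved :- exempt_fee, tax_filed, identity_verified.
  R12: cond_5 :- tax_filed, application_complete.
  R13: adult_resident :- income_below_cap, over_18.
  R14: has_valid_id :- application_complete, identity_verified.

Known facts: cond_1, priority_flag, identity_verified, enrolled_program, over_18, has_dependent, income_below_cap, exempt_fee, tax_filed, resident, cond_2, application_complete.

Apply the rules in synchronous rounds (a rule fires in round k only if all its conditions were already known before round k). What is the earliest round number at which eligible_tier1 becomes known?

4

Round 1 fires R5, R6, R7, R9, R11, R12, R13, R14, giving household_head, renewal_due, age_verified, notify_finance, case_approved, cond_5, adult_resident, has_valid_id.
Round 2 fires R4, R8, giving citizen, eligible_subsidy.
Round 3 fires R3, R10, giving address_verified, means_tested.
Round 4 fires R1, giving eligible_tier1.
eligible_tier1 first appears in round 4.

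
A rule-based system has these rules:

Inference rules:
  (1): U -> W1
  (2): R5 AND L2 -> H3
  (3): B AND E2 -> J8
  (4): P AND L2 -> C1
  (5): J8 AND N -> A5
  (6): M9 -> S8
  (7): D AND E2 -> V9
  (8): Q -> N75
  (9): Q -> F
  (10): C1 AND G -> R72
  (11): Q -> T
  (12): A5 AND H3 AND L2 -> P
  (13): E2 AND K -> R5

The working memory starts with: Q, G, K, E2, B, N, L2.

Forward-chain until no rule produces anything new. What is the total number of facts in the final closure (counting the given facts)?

17

Round 1: (3) [B AND E2 -> J8]; (8) [Q -> N75]; (9) [Q -> F]; (11) [Q -> T]; (13) [E2 AND K -> R5]. New: J8, N75, F, T, R5.
Round 2: (2) [R5 AND L2 -> H3]; (5) [J8 AND N -> A5]. New: H3, A5.
Round 3: (12) [A5 AND H3 AND L2 -> P]. New: P.
Round 4: (4) [P AND L2 -> C1]. New: C1.
Round 5: (10) [C1 AND G -> R72]. New: R72.
Closure: {A5, B, C1, E2, F, G, H3, J8, K, L2, N, N75, P, Q, R5, R72, T} — 17 facts.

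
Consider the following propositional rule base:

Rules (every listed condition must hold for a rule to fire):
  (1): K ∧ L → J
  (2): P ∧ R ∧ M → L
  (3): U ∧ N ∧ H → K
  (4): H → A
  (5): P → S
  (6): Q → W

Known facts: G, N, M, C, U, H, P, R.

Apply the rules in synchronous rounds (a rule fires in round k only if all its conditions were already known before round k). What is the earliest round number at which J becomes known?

Round 1 fires (2), (3), (4), (5), giving L, K, A, S.
Round 2 fires (1), giving J.
J first appears in round 2.

2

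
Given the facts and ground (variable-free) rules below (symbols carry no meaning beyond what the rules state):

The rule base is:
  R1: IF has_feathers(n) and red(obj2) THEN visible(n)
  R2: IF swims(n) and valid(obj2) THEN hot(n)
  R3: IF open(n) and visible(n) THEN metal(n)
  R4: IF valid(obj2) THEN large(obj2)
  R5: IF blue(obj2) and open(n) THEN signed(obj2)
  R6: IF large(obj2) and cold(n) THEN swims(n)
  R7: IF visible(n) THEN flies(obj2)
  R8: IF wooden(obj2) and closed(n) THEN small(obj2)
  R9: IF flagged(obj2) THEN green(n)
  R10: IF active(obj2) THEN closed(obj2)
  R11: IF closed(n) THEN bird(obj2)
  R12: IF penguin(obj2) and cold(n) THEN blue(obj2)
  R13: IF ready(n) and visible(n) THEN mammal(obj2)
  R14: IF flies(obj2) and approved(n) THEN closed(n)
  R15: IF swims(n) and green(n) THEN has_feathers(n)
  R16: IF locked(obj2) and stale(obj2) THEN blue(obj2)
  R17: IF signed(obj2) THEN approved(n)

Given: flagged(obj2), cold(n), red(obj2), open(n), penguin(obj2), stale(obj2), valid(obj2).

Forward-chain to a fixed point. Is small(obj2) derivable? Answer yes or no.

Round 1 fires R4, R9, R12, giving large(obj2), green(n), blue(obj2).
Round 2 fires R5, R6, giving signed(obj2), swims(n).
Round 3 fires R2, R15, R17, giving hot(n), has_feathers(n), approved(n).
Round 4 fires R1, giving visible(n).
Round 5 fires R3, R7, giving metal(n), flies(obj2).
Round 6 fires R14, giving closed(n).
Round 7 fires R11, giving bird(obj2).
Fixed point reached. small(obj2) is concluded only by R8; R8 needs wooden(obj2) (never derived).

no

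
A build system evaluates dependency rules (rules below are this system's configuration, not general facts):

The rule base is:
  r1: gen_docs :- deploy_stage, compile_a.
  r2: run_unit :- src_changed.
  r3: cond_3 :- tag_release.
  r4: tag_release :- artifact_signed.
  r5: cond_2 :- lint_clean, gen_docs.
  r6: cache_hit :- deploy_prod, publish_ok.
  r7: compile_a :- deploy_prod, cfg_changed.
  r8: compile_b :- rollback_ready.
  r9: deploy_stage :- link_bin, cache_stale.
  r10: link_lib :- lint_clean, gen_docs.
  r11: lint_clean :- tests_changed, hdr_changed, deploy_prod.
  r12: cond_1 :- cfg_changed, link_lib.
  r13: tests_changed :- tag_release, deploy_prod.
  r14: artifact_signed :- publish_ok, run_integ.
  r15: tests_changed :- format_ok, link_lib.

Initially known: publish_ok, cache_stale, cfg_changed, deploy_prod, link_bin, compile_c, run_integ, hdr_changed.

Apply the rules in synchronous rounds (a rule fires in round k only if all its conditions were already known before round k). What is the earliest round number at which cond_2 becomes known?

Round 1 — r6, r7, r9, r14, derive cache_hit, compile_a, deploy_stage, artifact_signed.
Round 2 — r1, r4, derive gen_docs, tag_release.
Round 3 — r3, r13, derive cond_3, tests_changed.
Round 4 — r11, derive lint_clean.
Round 5 — r5, r10, derive cond_2, link_lib.
cond_2 first appears in round 5.

5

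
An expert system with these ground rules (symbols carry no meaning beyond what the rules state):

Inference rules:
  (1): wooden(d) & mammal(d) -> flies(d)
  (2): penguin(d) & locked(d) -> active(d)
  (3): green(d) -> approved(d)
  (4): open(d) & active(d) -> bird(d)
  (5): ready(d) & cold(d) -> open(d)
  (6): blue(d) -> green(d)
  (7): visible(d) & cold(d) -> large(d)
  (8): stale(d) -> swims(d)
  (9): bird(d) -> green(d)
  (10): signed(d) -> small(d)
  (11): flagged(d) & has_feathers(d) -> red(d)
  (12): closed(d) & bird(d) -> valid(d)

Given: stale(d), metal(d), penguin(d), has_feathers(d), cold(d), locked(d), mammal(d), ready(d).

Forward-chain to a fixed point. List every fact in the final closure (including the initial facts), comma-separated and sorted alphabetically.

active(d), approved(d), bird(d), cold(d), green(d), has_feathers(d), locked(d), mammal(d), metal(d), open(d), penguin(d), ready(d), stale(d), swims(d)

[1] (2) [penguin(d) & locked(d) -> active(d)]; (5) [ready(d) & cold(d) -> open(d)]; (8) [stale(d) -> swims(d)]. ⇒ new: active(d), open(d), swims(d).
[2] (4) [open(d) & active(d) -> bird(d)]. ⇒ new: bird(d).
[3] (9) [bird(d) -> green(d)]. ⇒ new: green(d).
[4] (3) [green(d) -> approved(d)]. ⇒ new: approved(d).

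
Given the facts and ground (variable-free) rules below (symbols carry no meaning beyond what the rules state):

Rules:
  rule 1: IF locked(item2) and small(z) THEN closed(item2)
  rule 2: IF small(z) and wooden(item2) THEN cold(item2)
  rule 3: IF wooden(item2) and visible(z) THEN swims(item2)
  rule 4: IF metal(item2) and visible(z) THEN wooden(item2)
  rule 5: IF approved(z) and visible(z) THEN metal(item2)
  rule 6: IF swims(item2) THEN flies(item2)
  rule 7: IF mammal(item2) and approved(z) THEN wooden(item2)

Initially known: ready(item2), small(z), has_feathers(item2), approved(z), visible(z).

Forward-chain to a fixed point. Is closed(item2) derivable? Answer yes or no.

no

Round 1: rule 5 [IF approved(z) and visible(z) THEN metal(item2)]. New: metal(item2).
Round 2: rule 4 [IF metal(item2) and visible(z) THEN wooden(item2)]. New: wooden(item2).
Round 3: rule 2 [IF small(z) and wooden(item2) THEN cold(item2)]; rule 3 [IF wooden(item2) and visible(z) THEN swims(item2)]. New: cold(item2), swims(item2).
Round 4: rule 6 [IF swims(item2) THEN flies(item2)]. New: flies(item2).
Fixed point reached. closed(item2) is concluded only by rule 1; rule 1 needs locked(item2) (never derived).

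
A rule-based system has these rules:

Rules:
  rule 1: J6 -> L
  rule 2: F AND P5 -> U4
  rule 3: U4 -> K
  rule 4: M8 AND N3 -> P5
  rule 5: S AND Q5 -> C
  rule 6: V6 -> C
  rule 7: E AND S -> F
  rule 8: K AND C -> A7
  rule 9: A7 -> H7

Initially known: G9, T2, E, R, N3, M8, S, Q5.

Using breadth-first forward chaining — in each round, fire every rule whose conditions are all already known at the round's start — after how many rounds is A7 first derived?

Round 1: rule 4 [M8 AND N3 -> P5]; rule 5 [S AND Q5 -> C]; rule 7 [E AND S -> F]. New: P5, C, F.
Round 2: rule 2 [F AND P5 -> U4]. New: U4.
Round 3: rule 3 [U4 -> K]. New: K.
Round 4: rule 8 [K AND C -> A7]. New: A7.
A7 first appears in round 4.

4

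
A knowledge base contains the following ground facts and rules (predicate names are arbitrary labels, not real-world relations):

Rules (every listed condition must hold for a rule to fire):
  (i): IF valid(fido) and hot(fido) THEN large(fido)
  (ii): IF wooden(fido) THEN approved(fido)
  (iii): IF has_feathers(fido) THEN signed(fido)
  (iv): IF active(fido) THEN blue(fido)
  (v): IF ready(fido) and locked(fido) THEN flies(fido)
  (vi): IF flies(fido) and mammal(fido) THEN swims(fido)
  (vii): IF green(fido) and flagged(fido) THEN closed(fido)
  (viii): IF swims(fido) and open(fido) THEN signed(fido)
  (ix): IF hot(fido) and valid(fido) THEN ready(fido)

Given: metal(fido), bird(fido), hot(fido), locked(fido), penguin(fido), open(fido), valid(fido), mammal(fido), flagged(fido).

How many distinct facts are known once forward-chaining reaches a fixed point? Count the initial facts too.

Round 1: (i) [IF valid(fido) and hot(fido) THEN large(fido)]; (ix) [IF hot(fido) and valid(fido) THEN ready(fido)]. Adds large(fido), ready(fido).
Round 2: (v) [IF ready(fido) and locked(fido) THEN flies(fido)]. Adds flies(fido).
Round 3: (vi) [IF flies(fido) and mammal(fido) THEN swims(fido)]. Adds swims(fido).
Round 4: (viii) [IF swims(fido) and open(fido) THEN signed(fido)]. Adds signed(fido).
Closure: {bird(fido), flagged(fido), flies(fido), hot(fido), large(fido), locked(fido), mammal(fido), metal(fido), open(fido), penguin(fido), ready(fido), signed(fido), swims(fido), valid(fido)} — 14 facts.

14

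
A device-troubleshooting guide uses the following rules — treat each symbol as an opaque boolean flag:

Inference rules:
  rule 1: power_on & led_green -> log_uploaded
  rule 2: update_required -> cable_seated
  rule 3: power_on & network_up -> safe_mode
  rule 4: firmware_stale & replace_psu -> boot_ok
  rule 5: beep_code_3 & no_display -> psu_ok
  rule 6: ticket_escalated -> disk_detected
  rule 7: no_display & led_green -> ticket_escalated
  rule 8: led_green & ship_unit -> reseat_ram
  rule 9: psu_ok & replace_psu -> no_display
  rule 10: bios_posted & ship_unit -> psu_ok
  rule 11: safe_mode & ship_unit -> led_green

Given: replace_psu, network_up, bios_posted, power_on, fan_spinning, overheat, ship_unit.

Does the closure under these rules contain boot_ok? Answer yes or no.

no

[1] rule 3 [power_on & network_up -> safe_mode]; rule 10 [bios_posted & ship_unit -> psu_ok]. ⇒ new: safe_mode, psu_ok.
[2] rule 9 [psu_ok & replace_psu -> no_display]; rule 11 [safe_mode & ship_unit -> led_green]. ⇒ new: no_display, led_green.
[3] rule 1 [power_on & led_green -> log_uploaded]; rule 7 [no_display & led_green -> ticket_escalated]; rule 8 [led_green & ship_unit -> reseat_ram]. ⇒ new: log_uploaded, ticket_escalated, reseat_ram.
[4] rule 6 [ticket_escalated -> disk_detected]. ⇒ new: disk_detected.
Fixed point reached. boot_ok is concluded only by rule 4; rule 4 needs firmware_stale (never derived).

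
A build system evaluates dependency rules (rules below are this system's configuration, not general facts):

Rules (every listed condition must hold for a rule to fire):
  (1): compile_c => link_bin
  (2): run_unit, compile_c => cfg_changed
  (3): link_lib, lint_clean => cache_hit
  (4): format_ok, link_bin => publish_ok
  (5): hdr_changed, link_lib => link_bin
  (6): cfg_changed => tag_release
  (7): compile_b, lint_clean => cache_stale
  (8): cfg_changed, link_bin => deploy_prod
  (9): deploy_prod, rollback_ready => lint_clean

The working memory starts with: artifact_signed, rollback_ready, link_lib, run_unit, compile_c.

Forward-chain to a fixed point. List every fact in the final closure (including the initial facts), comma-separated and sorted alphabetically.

artifact_signed, cache_hit, cfg_changed, compile_c, deploy_prod, link_bin, link_lib, lint_clean, rollback_ready, run_unit, tag_release

[1] (1) [compile_c => link_bin]; (2) [run_unit, compile_c => cfg_changed]. ⇒ new: link_bin, cfg_changed.
[2] (6) [cfg_changed => tag_release]; (8) [cfg_changed, link_bin => deploy_prod]. ⇒ new: tag_release, deploy_prod.
[3] (9) [deploy_prod, rollback_ready => lint_clean]. ⇒ new: lint_clean.
[4] (3) [link_lib, lint_clean => cache_hit]. ⇒ new: cache_hit.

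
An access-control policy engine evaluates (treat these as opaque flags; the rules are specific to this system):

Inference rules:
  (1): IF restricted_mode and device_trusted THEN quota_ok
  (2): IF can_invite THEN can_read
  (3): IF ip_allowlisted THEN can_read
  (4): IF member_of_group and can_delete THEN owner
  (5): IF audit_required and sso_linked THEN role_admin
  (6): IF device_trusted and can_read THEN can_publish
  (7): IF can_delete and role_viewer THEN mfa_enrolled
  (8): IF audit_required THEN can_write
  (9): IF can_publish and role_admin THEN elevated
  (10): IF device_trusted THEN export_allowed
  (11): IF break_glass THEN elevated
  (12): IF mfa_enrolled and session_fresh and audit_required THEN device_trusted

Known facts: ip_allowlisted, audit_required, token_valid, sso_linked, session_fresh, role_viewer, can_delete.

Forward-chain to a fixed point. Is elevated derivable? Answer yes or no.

yes

Round 1 — (3), (5), (7), (8), derive can_read, role_admin, mfa_enrolled, can_write.
Round 2 — (12), derive device_trusted.
Round 3 — (6), (10), derive can_publish, export_allowed.
Round 4 — (9), derive elevated.
elevated appears in round 4, so it is derivable.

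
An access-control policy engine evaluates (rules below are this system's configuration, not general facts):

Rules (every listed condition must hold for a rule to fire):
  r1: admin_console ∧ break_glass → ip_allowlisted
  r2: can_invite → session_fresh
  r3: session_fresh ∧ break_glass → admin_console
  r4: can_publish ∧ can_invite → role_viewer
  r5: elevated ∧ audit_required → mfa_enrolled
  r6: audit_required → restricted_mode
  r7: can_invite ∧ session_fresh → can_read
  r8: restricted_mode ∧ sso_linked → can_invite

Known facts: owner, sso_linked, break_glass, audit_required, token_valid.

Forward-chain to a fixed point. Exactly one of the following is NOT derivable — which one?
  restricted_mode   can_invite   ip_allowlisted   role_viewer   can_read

Round 1 fires r6, giving restricted_mode.
Round 2 fires r8, giving can_invite.
Round 3 fires r2, giving session_fresh.
Round 4 fires r3, r7, giving admin_console, can_read.
Round 5 fires r1, giving ip_allowlisted.
Derived: can_read (round 4), can_invite (round 2), restricted_mode (round 1), ip_allowlisted (round 5). role_viewer never appears in any round.

role_viewer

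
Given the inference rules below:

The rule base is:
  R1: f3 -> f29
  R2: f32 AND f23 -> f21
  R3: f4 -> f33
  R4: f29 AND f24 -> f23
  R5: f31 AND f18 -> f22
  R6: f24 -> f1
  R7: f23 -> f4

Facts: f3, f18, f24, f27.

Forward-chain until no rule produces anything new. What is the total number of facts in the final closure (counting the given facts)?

9

Round 1: R1 [f3 -> f29]; R6 [f24 -> f1]. Adds f29, f1.
Round 2: R4 [f29 AND f24 -> f23]. Adds f23.
Round 3: R7 [f23 -> f4]. Adds f4.
Round 4: R3 [f4 -> f33]. Adds f33.
Closure: {f1, f18, f23, f24, f27, f29, f3, f33, f4} — 9 facts.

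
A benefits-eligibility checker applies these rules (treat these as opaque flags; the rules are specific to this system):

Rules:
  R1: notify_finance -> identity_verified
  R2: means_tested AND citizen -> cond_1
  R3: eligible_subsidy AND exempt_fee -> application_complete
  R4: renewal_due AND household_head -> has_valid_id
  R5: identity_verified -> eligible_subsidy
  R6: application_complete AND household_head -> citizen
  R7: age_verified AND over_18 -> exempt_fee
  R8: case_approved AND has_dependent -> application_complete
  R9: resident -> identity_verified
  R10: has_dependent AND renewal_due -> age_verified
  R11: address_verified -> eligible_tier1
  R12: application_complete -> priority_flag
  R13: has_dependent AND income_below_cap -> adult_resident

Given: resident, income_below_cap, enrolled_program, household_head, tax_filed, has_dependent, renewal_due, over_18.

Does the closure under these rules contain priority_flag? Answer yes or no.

yes

Round 1: R4 [renewal_due AND household_head -> has_valid_id]; R9 [resident -> identity_verified]; R10 [has_dependent AND renewal_due -> age_verified]; R13 [has_dependent AND income_below_cap -> adult_resident]. Adds has_valid_id, identity_verified, age_verified, adult_resident.
Round 2: R5 [identity_verified -> eligible_subsidy]; R7 [age_verified AND over_18 -> exempt_fee]. Adds eligible_subsidy, exempt_fee.
Round 3: R3 [eligible_subsidy AND exempt_fee -> application_complete]. Adds application_complete.
Round 4: R6 [application_complete AND household_head -> citizen]; R12 [application_complete -> priority_flag]. Adds citizen, priority_flag.
priority_flag appears in round 4, so it is derivable.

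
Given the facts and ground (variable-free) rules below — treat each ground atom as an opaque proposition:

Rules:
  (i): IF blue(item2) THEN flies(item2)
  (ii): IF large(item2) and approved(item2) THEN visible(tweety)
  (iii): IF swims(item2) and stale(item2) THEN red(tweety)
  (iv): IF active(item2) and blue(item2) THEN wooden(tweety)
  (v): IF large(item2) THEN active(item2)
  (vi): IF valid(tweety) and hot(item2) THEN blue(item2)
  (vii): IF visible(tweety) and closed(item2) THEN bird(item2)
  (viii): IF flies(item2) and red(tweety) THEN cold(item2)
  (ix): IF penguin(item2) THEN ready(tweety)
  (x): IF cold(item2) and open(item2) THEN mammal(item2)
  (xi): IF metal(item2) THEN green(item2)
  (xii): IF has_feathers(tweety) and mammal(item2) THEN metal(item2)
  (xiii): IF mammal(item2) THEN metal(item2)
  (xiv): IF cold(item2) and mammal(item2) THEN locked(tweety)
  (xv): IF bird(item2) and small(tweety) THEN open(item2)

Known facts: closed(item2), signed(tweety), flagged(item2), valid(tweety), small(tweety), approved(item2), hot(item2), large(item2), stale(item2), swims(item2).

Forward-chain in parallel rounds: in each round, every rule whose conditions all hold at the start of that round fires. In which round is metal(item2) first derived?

Round 1 — (ii), (iii), (v), (vi), derive visible(tweety), red(tweety), active(item2), blue(item2).
Round 2 — (i), (iv), (vii), derive flies(item2), wooden(tweety), bird(item2).
Round 3 — (viii), (xv), derive cold(item2), open(item2).
Round 4 — (x), derive mammal(item2).
Round 5 — (xiii), (xiv), derive metal(item2), locked(tweety).
metal(item2) first appears in round 5.

5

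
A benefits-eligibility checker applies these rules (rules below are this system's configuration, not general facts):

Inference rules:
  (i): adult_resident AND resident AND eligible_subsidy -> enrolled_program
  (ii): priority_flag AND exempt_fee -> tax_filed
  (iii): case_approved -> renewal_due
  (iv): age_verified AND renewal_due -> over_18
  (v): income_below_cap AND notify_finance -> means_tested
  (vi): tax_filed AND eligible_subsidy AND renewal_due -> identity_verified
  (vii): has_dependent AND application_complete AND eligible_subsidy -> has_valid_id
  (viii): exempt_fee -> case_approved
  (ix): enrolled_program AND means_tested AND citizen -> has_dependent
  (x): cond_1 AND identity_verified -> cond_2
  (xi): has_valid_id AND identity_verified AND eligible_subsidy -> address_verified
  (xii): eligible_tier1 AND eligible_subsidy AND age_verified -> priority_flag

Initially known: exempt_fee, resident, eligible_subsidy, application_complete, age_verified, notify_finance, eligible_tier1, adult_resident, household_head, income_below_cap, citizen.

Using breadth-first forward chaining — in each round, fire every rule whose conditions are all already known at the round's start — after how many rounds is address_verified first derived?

Round 1: (i) [adult_resident AND resident AND eligible_subsidy -> enrolled_program]; (v) [income_below_cap AND notify_finance -> means_tested]; (viii) [exempt_fee -> case_approved]; (xii) [eligible_tier1 AND eligible_subsidy AND age_verified -> priority_flag]. New: enrolled_program, means_tested, case_approved, priority_flag.
Round 2: (ii) [priority_flag AND exempt_fee -> tax_filed]; (iii) [case_approved -> renewal_due]; (ix) [enrolled_program AND means_tested AND citizen -> has_dependent]. New: tax_filed, renewal_due, has_dependent.
Round 3: (iv) [age_verified AND renewal_due -> over_18]; (vi) [tax_filed AND eligible_subsidy AND renewal_due -> identity_verified]; (vii) [has_dependent AND application_complete AND eligible_subsidy -> has_valid_id]. New: over_18, identity_verified, has_valid_id.
Round 4: (xi) [has_valid_id AND identity_verified AND eligible_subsidy -> address_verified]. New: address_verified.
address_verified first appears in round 4.

4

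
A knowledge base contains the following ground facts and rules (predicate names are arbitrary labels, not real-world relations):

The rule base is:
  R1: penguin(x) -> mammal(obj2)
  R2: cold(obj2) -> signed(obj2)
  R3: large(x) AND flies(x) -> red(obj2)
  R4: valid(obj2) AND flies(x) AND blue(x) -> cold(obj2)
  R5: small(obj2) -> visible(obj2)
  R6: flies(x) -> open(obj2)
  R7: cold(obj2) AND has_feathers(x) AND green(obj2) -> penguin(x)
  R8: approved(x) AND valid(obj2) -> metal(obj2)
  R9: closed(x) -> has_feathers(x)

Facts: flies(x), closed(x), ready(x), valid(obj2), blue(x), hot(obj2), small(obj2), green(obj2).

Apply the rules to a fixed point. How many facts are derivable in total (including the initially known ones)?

Round 1 fires R4, R5, R6, R9, giving cold(obj2), visible(obj2), open(obj2), has_feathers(x).
Round 2 fires R2, R7, giving signed(obj2), penguin(x).
Round 3 fires R1, giving mammal(obj2).
Closure: {blue(x), closed(x), cold(obj2), flies(x), green(obj2), has_feathers(x), hot(obj2), mammal(obj2), open(obj2), penguin(x), ready(x), signed(obj2), small(obj2), valid(obj2), visible(obj2)} — 15 facts.

15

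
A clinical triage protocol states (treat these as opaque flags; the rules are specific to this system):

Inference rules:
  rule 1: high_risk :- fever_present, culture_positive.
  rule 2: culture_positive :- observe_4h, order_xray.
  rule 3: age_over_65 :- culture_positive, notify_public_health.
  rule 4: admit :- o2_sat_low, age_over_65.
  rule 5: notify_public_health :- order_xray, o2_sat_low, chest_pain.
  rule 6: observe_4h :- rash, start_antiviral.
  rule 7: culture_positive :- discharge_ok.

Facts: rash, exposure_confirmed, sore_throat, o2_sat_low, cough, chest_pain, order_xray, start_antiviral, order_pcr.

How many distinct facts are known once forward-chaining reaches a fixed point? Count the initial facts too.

Round 1 fires rule 5, rule 6, giving notify_public_health, observe_4h.
Round 2 fires rule 2, giving culture_positive.
Round 3 fires rule 3, giving age_over_65.
Round 4 fires rule 4, giving admit.
Closure: {admit, age_over_65, chest_pain, cough, culture_positive, exposure_confirmed, notify_public_health, o2_sat_low, observe_4h, order_pcr, order_xray, rash, sore_throat, start_antiviral} — 14 facts.

14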